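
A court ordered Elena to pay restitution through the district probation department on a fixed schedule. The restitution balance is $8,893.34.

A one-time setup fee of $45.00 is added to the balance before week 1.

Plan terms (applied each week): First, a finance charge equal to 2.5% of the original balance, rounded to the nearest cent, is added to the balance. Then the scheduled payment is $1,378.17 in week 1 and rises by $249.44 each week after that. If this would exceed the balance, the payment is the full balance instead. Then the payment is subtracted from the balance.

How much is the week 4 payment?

Week 1: opening $8,938.34; interest $222.33 → $9,160.67; payment $1,378.17; balance $7,782.50
Week 2: opening $7,782.50; interest $222.33 → $8,004.83; payment $1,627.61; balance $6,377.22
Week 3: opening $6,377.22; interest $222.33 → $6,599.55; payment $1,877.05; balance $4,722.50
Week 4: opening $4,722.50; interest $222.33 → $4,944.83; payment $2,126.49; balance $2,818.34

$2,126.49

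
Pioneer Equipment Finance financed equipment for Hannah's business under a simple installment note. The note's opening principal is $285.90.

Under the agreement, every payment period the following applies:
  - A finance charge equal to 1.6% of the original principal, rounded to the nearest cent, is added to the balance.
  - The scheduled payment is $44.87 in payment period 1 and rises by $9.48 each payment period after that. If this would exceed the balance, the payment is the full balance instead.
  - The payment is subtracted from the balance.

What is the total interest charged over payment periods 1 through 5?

$22.85

Payment period 1: $285.90 +$4.57 interest = $290.47; pay $44.87 → $245.60
Payment period 2: $245.60 +$4.57 interest = $250.17; pay $54.35 → $195.82
Payment period 3: $195.82 +$4.57 interest = $200.39; pay $63.83 → $136.56
Payment period 4: $136.56 +$4.57 interest = $141.13; pay $73.31 → $67.82
Payment period 5: $67.82 +$4.57 interest = $72.39; pay $72.39 → $0.00
Total interest: $4.57 + $4.57 + $4.57 + $4.57 + $4.57 = $22.85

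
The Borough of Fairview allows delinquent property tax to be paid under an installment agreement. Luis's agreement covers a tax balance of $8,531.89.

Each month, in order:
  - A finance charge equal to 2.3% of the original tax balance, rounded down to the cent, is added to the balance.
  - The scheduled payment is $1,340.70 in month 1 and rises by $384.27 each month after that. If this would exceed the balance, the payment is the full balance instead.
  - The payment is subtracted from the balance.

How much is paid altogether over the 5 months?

Month 1: $8,531.89 +$196.23 interest = $8,728.12; pay $1,340.70 → $7,387.42
Month 2: $7,387.42 +$196.23 interest = $7,583.65; pay $1,724.97 → $5,858.68
Month 3: $5,858.68 +$196.23 interest = $6,054.91; pay $2,109.24 → $3,945.67
Month 4: $3,945.67 +$196.23 interest = $4,141.90; pay $2,493.51 → $1,648.39
Month 5: $1,648.39 +$196.23 interest = $1,844.62; pay $1,844.62 → $0.00
Total paid: $9,513.04

$9,513.04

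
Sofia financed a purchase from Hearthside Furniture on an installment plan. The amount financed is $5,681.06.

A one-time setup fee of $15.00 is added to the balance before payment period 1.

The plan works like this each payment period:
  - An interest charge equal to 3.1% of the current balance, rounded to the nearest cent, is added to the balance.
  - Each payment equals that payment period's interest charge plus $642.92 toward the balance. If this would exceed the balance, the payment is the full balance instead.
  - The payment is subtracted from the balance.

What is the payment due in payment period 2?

Payment period 1: opening $5,696.06; interest $176.58 → $5,872.64; payment $819.50; balance $5,053.14
Payment period 2: opening $5,053.14; interest $156.65 → $5,209.79; payment $799.57; balance $4,410.22

$799.57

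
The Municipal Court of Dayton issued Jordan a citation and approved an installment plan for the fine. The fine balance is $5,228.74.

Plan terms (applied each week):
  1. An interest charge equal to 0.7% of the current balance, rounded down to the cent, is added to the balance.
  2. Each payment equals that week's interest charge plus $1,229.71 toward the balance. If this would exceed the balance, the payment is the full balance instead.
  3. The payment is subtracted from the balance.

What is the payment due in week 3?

$1,249.09

# | Opening | Interest | Payment | End bal
1 | $5,228.74 | $36.60 | $1,266.31 | $3,999.03
2 | $3,999.03 | $27.99 | $1,257.70 | $2,769.32
3 | $2,769.32 | $19.38 | $1,249.09 | $1,539.61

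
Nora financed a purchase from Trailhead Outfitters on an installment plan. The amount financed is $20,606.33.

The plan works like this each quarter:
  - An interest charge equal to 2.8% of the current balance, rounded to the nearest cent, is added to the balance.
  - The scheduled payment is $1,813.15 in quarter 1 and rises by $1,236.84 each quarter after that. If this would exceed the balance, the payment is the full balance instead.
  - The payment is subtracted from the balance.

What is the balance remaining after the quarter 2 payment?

$16,862.53

Quarter 1: $20,606.33 +$576.98 interest = $21,183.31; pay $1,813.15 → $19,370.16
Quarter 2: $19,370.16 +$542.36 interest = $19,912.52; pay $3,049.99 → $16,862.53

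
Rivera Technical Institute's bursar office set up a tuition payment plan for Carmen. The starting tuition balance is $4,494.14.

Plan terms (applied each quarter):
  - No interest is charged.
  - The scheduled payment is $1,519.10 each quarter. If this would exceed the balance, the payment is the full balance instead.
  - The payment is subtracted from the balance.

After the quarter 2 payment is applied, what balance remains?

$1,455.94

# | Opening | Payment | End bal
1 | $4,494.14 | $1,519.10 | $2,975.04
2 | $2,975.04 | $1,519.10 | $1,455.94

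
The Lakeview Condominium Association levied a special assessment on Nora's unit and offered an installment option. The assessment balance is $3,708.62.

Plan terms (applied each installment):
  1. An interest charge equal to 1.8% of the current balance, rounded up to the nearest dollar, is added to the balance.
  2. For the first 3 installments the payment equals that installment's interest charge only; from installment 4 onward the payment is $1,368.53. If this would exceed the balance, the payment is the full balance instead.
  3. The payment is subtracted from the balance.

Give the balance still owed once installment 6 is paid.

$0.00

Installment 1: $3,708.62 +$67.00 interest = $3,775.62; pay $67.00 → $3,708.62
Installment 2: $3,708.62 +$67.00 interest = $3,775.62; pay $67.00 → $3,708.62
Installment 3: $3,708.62 +$67.00 interest = $3,775.62; pay $67.00 → $3,708.62
Installment 4: $3,708.62 +$67.00 interest = $3,775.62; pay $1,368.53 → $2,407.09
Installment 5: $2,407.09 +$44.00 interest = $2,451.09; pay $1,368.53 → $1,082.56
Installment 6: $1,082.56 +$20.00 interest = $1,102.56; pay $1,102.56 → $0.00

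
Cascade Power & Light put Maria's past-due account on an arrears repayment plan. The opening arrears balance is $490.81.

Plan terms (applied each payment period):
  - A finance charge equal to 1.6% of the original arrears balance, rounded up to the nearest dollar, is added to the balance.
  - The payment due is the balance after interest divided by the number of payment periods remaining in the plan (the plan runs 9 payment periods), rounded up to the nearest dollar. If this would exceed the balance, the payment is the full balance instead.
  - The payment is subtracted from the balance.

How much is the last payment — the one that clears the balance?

$75.81

Payment period 1: opening $490.81; interest $8.00 → $498.81; payment $56.00; balance $442.81
Payment period 2: opening $442.81; interest $8.00 → $450.81; payment $57.00; balance $393.81
Payment period 3: opening $393.81; interest $8.00 → $401.81; payment $58.00; balance $343.81
Payment period 4: opening $343.81; interest $8.00 → $351.81; payment $59.00; balance $292.81
Payment period 5: opening $292.81; interest $8.00 → $300.81; payment $61.00; balance $239.81
Payment period 6: opening $239.81; interest $8.00 → $247.81; payment $62.00; balance $185.81
Payment period 7: opening $185.81; interest $8.00 → $193.81; payment $65.00; balance $128.81
Payment period 8: opening $128.81; interest $8.00 → $136.81; payment $69.00; balance $67.81
Payment period 9: opening $67.81; interest $8.00 → $75.81; payment $75.81; balance $0.00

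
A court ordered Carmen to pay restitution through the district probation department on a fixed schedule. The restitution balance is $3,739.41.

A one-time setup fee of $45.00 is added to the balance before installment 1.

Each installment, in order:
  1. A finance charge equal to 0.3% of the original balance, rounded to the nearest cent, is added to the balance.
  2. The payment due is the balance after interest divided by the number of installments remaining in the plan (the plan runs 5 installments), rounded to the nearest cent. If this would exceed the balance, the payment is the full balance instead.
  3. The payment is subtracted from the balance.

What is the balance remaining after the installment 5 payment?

Installment 1: opening $3,784.41; interest $11.22 → $3,795.63; payment $759.13; balance $3,036.50
Installment 2: opening $3,036.50; interest $11.22 → $3,047.72; payment $761.93; balance $2,285.79
Installment 3: opening $2,285.79; interest $11.22 → $2,297.01; payment $765.67; balance $1,531.34
Installment 4: opening $1,531.34; interest $11.22 → $1,542.56; payment $771.28; balance $771.28
Installment 5: opening $771.28; interest $11.22 → $782.50; payment $782.50; balance $0.00

$0.00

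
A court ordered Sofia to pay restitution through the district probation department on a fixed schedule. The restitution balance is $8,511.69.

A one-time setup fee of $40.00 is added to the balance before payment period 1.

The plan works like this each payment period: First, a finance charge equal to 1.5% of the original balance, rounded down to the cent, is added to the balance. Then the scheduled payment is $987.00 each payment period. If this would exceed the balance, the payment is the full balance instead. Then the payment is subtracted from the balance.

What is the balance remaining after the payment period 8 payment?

$1,677.05

Payment period 1: opening $8,551.69; interest $127.67 → $8,679.36; payment $987.00; balance $7,692.36
Payment period 2: opening $7,692.36; interest $127.67 → $7,820.03; payment $987.00; balance $6,833.03
Payment period 3: opening $6,833.03; interest $127.67 → $6,960.70; payment $987.00; balance $5,973.70
Payment period 4: opening $5,973.70; interest $127.67 → $6,101.37; payment $987.00; balance $5,114.37
Payment period 5: opening $5,114.37; interest $127.67 → $5,242.04; payment $987.00; balance $4,255.04
Payment period 6: opening $4,255.04; interest $127.67 → $4,382.71; payment $987.00; balance $3,395.71
Payment period 7: opening $3,395.71; interest $127.67 → $3,523.38; payment $987.00; balance $2,536.38
Payment period 8: opening $2,536.38; interest $127.67 → $2,664.05; payment $987.00; balance $1,677.05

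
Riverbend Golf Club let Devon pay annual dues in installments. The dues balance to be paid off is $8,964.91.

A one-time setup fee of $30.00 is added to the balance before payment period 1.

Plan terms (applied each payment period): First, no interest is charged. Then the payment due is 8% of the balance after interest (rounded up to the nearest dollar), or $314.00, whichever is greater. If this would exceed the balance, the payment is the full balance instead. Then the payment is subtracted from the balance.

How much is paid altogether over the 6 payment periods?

$3,544.00

# | Opening | Payment | End bal
1 | $8,994.91 | $720.00 | $8,274.91
2 | $8,274.91 | $662.00 | $7,612.91
3 | $7,612.91 | $610.00 | $7,002.91
4 | $7,002.91 | $561.00 | $6,441.91
5 | $6,441.91 | $516.00 | $5,925.91
6 | $5,925.91 | $475.00 | $5,450.91
Total paid: $3,544.00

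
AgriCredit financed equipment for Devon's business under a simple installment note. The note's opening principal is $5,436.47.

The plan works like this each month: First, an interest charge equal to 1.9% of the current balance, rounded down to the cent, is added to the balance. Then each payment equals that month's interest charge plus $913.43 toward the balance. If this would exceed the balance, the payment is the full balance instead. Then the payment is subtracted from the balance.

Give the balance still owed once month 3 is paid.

$2,696.18

Month 1: opening $5,436.47; interest $103.29 → $5,539.76; payment $1,016.72; balance $4,523.04
Month 2: opening $4,523.04; interest $85.93 → $4,608.97; payment $999.36; balance $3,609.61
Month 3: opening $3,609.61; interest $68.58 → $3,678.19; payment $982.01; balance $2,696.18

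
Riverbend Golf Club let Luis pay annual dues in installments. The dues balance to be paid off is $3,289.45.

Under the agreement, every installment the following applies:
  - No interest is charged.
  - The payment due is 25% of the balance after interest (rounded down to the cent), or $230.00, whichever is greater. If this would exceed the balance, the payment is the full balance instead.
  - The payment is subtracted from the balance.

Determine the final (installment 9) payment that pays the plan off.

Installment 1: $3,289.45 − $822.36 → $2,467.09
Installment 2: $2,467.09 − $616.77 → $1,850.32
Installment 3: $1,850.32 − $462.58 → $1,387.74
Installment 4: $1,387.74 − $346.93 → $1,040.81
Installment 5: $1,040.81 − $260.20 → $780.61
Installment 6: $780.61 − $230.00 → $550.61
Installment 7: $550.61 − $230.00 → $320.61
Installment 8: $320.61 − $230.00 → $90.61
Installment 9: $90.61 − $90.61 → $0.00

$90.61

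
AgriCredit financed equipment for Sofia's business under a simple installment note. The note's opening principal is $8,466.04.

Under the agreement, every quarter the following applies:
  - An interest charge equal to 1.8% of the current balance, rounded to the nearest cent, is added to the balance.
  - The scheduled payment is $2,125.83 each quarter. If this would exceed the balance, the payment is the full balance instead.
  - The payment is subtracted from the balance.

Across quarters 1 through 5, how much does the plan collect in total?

$8,866.32

# | Opening | Interest | Payment | End bal
1 | $8,466.04 | $152.39 | $2,125.83 | $6,492.60
2 | $6,492.60 | $116.87 | $2,125.83 | $4,483.64
3 | $4,483.64 | $80.71 | $2,125.83 | $2,438.52
4 | $2,438.52 | $43.89 | $2,125.83 | $356.58
5 | $356.58 | $6.42 | $363.00 | $0.00
Total paid: $8,866.32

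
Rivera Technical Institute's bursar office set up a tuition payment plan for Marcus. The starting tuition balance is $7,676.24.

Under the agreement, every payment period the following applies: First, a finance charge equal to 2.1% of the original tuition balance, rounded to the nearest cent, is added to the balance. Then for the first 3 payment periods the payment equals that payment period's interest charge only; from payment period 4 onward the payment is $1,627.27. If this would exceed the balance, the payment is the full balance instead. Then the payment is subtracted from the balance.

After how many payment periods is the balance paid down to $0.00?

9

Payment period 1: opening $7,676.24; interest $161.20 → $7,837.44; payment $161.20; balance $7,676.24
Payment period 2: opening $7,676.24; interest $161.20 → $7,837.44; payment $161.20; balance $7,676.24
Payment period 3: opening $7,676.24; interest $161.20 → $7,837.44; payment $161.20; balance $7,676.24
Payment period 4: opening $7,676.24; interest $161.20 → $7,837.44; payment $1,627.27; balance $6,210.17
Payment period 5: opening $6,210.17; interest $161.20 → $6,371.37; payment $1,627.27; balance $4,744.10
Payment period 6: opening $4,744.10; interest $161.20 → $4,905.30; payment $1,627.27; balance $3,278.03
Payment period 7: opening $3,278.03; interest $161.20 → $3,439.23; payment $1,627.27; balance $1,811.96
Payment period 8: opening $1,811.96; interest $161.20 → $1,973.16; payment $1,627.27; balance $345.89
Payment period 9: opening $345.89; interest $161.20 → $507.09; payment $507.09; balance $0.00
Balance reaches $0.00 in payment period 9.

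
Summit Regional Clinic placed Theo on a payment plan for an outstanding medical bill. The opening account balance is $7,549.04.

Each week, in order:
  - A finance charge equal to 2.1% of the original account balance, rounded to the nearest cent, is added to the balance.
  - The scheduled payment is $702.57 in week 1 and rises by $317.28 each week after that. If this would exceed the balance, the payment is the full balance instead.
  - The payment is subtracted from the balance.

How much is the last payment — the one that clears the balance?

Week 1: $7,549.04 +$158.53 interest = $7,707.57; pay $702.57 → $7,005.00
Week 2: $7,005.00 +$158.53 interest = $7,163.53; pay $1,019.85 → $6,143.68
Week 3: $6,143.68 +$158.53 interest = $6,302.21; pay $1,337.13 → $4,965.08
Week 4: $4,965.08 +$158.53 interest = $5,123.61; pay $1,654.41 → $3,469.20
Week 5: $3,469.20 +$158.53 interest = $3,627.73; pay $1,971.69 → $1,656.04
Week 6: $1,656.04 +$158.53 interest = $1,814.57; pay $1,814.57 → $0.00

$1,814.57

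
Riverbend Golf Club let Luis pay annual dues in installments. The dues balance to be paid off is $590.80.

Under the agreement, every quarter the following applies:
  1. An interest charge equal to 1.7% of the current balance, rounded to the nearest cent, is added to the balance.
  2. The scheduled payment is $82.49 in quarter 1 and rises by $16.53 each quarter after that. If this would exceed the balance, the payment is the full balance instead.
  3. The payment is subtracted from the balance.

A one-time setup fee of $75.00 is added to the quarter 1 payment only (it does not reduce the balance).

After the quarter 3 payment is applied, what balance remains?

Quarter 1: $590.80 +$10.04 interest = $600.84; pay $82.49 (+ $75.00 fee) → $518.35
Quarter 2: $518.35 +$8.81 interest = $527.16; pay $99.02 → $428.14
Quarter 3: $428.14 +$7.28 interest = $435.42; pay $115.55 → $319.87

$319.87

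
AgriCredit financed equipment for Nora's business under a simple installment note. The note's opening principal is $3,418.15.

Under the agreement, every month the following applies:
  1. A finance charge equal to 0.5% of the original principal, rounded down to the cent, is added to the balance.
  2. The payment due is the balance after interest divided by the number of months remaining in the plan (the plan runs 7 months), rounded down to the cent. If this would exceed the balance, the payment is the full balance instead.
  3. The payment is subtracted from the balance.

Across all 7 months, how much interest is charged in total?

$119.63

# | Opening | Interest | Payment | End bal
1 | $3,418.15 | $17.09 | $490.74 | $2,944.50
2 | $2,944.50 | $17.09 | $493.59 | $2,468.00
3 | $2,468.00 | $17.09 | $497.01 | $1,988.08
4 | $1,988.08 | $17.09 | $501.29 | $1,503.88
5 | $1,503.88 | $17.09 | $506.99 | $1,013.98
6 | $1,013.98 | $17.09 | $515.53 | $515.54
7 | $515.54 | $17.09 | $532.63 | $0.00
Total interest: $17.09 + $17.09 + $17.09 + $17.09 + $17.09 + $17.09 + $17.09 = $119.63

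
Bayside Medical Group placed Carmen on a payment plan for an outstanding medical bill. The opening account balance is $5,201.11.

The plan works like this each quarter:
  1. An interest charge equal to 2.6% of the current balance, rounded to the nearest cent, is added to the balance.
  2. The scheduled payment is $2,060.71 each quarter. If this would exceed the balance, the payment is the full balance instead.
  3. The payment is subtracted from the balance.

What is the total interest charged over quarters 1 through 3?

$254.20

Quarter 1: opening $5,201.11; interest $135.23 → $5,336.34; payment $2,060.71; balance $3,275.63
Quarter 2: opening $3,275.63; interest $85.17 → $3,360.80; payment $2,060.71; balance $1,300.09
Quarter 3: opening $1,300.09; interest $33.80 → $1,333.89; payment $1,333.89; balance $0.00
Total interest: $135.23 + $85.17 + $33.80 = $254.20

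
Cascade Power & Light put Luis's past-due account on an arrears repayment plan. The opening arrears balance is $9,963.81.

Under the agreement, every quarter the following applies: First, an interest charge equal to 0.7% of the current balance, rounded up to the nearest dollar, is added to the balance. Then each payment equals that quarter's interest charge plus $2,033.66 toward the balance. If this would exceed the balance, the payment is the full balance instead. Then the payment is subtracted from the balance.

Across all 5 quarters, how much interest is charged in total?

$209.00

Quarter 1: opening $9,963.81; interest $70.00 → $10,033.81; payment $2,103.66; balance $7,930.15
Quarter 2: opening $7,930.15; interest $56.00 → $7,986.15; payment $2,089.66; balance $5,896.49
Quarter 3: opening $5,896.49; interest $42.00 → $5,938.49; payment $2,075.66; balance $3,862.83
Quarter 4: opening $3,862.83; interest $28.00 → $3,890.83; payment $2,061.66; balance $1,829.17
Quarter 5: opening $1,829.17; interest $13.00 → $1,842.17; payment $1,842.17; balance $0.00
Total interest: $70.00 + $56.00 + $42.00 + $28.00 + $13.00 = $209.00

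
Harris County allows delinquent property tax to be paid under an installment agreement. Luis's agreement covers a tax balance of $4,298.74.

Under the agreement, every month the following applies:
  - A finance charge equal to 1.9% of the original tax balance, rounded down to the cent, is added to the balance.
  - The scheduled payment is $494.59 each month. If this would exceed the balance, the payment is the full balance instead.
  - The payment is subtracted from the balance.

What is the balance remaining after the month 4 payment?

Month 1: opening $4,298.74; interest $81.67 → $4,380.41; payment $494.59; balance $3,885.82
Month 2: opening $3,885.82; interest $81.67 → $3,967.49; payment $494.59; balance $3,472.90
Month 3: opening $3,472.90; interest $81.67 → $3,554.57; payment $494.59; balance $3,059.98
Month 4: opening $3,059.98; interest $81.67 → $3,141.65; payment $494.59; balance $2,647.06

$2,647.06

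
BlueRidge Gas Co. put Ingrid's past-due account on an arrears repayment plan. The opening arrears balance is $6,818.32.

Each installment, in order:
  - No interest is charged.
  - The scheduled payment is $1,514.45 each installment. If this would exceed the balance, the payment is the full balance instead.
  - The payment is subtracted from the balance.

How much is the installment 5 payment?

Installment 1: opening $6,818.32; payment $1,514.45; balance $5,303.87
Installment 2: opening $5,303.87; payment $1,514.45; balance $3,789.42
Installment 3: opening $3,789.42; payment $1,514.45; balance $2,274.97
Installment 4: opening $2,274.97; payment $1,514.45; balance $760.52
Installment 5: opening $760.52; payment $760.52; balance $0.00

$760.52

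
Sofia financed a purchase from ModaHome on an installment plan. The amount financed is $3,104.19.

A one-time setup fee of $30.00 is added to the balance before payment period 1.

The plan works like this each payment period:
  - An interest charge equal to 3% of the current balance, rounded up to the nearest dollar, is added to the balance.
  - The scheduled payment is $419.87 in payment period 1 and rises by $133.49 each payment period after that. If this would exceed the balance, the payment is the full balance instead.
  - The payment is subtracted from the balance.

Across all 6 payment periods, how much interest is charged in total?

Payment period 1: opening $3,134.19; interest $95.00 → $3,229.19; payment $419.87; balance $2,809.32
Payment period 2: opening $2,809.32; interest $85.00 → $2,894.32; payment $553.36; balance $2,340.96
Payment period 3: opening $2,340.96; interest $71.00 → $2,411.96; payment $686.85; balance $1,725.11
Payment period 4: opening $1,725.11; interest $52.00 → $1,777.11; payment $820.34; balance $956.77
Payment period 5: opening $956.77; interest $29.00 → $985.77; payment $953.83; balance $31.94
Payment period 6: opening $31.94; interest $1.00 → $32.94; payment $32.94; balance $0.00
Total interest: $95.00 + $85.00 + $71.00 + $52.00 + $29.00 + $1.00 = $333.00

$333.00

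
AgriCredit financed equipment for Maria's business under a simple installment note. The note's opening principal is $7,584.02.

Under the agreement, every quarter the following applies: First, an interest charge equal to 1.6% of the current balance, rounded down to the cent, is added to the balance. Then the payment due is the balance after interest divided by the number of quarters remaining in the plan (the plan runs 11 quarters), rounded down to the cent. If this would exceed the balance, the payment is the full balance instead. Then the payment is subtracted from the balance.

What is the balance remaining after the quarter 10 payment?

$808.06

# | Opening | Interest | Payment | End bal
1 | $7,584.02 | $121.34 | $700.48 | $7,004.88
2 | $7,004.88 | $112.07 | $711.69 | $6,405.26
3 | $6,405.26 | $102.48 | $723.08 | $5,784.66
4 | $5,784.66 | $92.55 | $734.65 | $5,142.56
5 | $5,142.56 | $82.28 | $746.40 | $4,478.44
6 | $4,478.44 | $71.65 | $758.34 | $3,791.75
7 | $3,791.75 | $60.66 | $770.48 | $3,081.93
8 | $3,081.93 | $49.31 | $782.81 | $2,348.43
9 | $2,348.43 | $37.57 | $795.33 | $1,590.67
10 | $1,590.67 | $25.45 | $808.06 | $808.06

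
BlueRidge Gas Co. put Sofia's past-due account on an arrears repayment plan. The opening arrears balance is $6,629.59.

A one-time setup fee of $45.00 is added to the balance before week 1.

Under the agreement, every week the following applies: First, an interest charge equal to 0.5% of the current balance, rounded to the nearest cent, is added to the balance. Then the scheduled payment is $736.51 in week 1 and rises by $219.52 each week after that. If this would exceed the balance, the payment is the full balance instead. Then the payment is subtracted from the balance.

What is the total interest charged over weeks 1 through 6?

$125.12

Week 1: opening $6,674.59; interest $33.37 → $6,707.96; payment $736.51; balance $5,971.45
Week 2: opening $5,971.45; interest $29.86 → $6,001.31; payment $956.03; balance $5,045.28
Week 3: opening $5,045.28; interest $25.23 → $5,070.51; payment $1,175.55; balance $3,894.96
Week 4: opening $3,894.96; interest $19.47 → $3,914.43; payment $1,395.07; balance $2,519.36
Week 5: opening $2,519.36; interest $12.60 → $2,531.96; payment $1,614.59; balance $917.37
Week 6: opening $917.37; interest $4.59 → $921.96; payment $921.96; balance $0.00
Total interest: $33.37 + $29.86 + $25.23 + $19.47 + $12.60 + $4.59 = $125.12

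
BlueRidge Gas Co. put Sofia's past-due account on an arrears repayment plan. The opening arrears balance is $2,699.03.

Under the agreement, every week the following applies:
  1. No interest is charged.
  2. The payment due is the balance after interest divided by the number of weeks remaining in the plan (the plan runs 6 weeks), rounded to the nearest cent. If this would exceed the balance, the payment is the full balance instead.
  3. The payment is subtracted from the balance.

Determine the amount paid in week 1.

$449.84

# | Opening | Payment | End bal
1 | $2,699.03 | $449.84 | $2,249.19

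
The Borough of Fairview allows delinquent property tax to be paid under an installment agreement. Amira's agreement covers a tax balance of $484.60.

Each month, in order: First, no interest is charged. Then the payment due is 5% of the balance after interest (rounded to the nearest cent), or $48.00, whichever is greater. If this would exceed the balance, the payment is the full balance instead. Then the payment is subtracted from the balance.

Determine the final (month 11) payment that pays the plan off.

Month 1: $484.60 − $48.00 → $436.60
Month 2: $436.60 − $48.00 → $388.60
Month 3: $388.60 − $48.00 → $340.60
Month 4: $340.60 − $48.00 → $292.60
Month 5: $292.60 − $48.00 → $244.60
Month 6: $244.60 − $48.00 → $196.60
Month 7: $196.60 − $48.00 → $148.60
Month 8: $148.60 − $48.00 → $100.60
Month 9: $100.60 − $48.00 → $52.60
Month 10: $52.60 − $48.00 → $4.60
Month 11: $4.60 − $4.60 → $0.00

$4.60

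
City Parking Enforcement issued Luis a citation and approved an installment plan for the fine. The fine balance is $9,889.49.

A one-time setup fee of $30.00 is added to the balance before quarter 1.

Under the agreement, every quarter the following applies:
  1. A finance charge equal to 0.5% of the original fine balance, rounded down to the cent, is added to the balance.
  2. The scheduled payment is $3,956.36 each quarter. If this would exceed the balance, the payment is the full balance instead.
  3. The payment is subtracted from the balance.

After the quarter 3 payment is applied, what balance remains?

$0.00

Quarter 1: $9,919.49 +$49.44 interest = $9,968.93; pay $3,956.36 → $6,012.57
Quarter 2: $6,012.57 +$49.44 interest = $6,062.01; pay $3,956.36 → $2,105.65
Quarter 3: $2,105.65 +$49.44 interest = $2,155.09; pay $2,155.09 → $0.00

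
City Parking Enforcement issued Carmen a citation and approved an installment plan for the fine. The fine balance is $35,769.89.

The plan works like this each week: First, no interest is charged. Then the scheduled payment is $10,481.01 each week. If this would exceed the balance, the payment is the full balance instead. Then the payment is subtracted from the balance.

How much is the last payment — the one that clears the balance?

$4,326.86

# | Opening | Payment | End bal
1 | $35,769.89 | $10,481.01 | $25,288.88
2 | $25,288.88 | $10,481.01 | $14,807.87
3 | $14,807.87 | $10,481.01 | $4,326.86
4 | $4,326.86 | $4,326.86 | $0.00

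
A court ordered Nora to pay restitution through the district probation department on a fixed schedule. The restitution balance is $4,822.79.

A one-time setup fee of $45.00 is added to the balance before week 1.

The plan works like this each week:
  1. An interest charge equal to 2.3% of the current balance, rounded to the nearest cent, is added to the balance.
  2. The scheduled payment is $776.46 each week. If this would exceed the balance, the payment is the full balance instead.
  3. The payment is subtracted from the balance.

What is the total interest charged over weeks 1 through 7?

$450.17

Week 1: $4,867.79 +$111.96 interest = $4,979.75; pay $776.46 → $4,203.29
Week 2: $4,203.29 +$96.68 interest = $4,299.97; pay $776.46 → $3,523.51
Week 3: $3,523.51 +$81.04 interest = $3,604.55; pay $776.46 → $2,828.09
Week 4: $2,828.09 +$65.05 interest = $2,893.14; pay $776.46 → $2,116.68
Week 5: $2,116.68 +$48.68 interest = $2,165.36; pay $776.46 → $1,388.90
Week 6: $1,388.90 +$31.94 interest = $1,420.84; pay $776.46 → $644.38
Week 7: $644.38 +$14.82 interest = $659.20; pay $659.20 → $0.00
Total interest: $111.96 + $96.68 + $81.04 + $65.05 + $48.68 + $31.94 + $14.82 = $450.17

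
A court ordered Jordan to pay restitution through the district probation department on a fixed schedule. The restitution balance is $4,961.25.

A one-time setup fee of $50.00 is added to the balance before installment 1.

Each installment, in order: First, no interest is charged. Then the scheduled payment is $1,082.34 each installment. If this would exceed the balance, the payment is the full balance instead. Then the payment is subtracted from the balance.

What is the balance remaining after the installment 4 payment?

Installment 1: opening $5,011.25; payment $1,082.34; balance $3,928.91
Installment 2: opening $3,928.91; payment $1,082.34; balance $2,846.57
Installment 3: opening $2,846.57; payment $1,082.34; balance $1,764.23
Installment 4: opening $1,764.23; payment $1,082.34; balance $681.89

$681.89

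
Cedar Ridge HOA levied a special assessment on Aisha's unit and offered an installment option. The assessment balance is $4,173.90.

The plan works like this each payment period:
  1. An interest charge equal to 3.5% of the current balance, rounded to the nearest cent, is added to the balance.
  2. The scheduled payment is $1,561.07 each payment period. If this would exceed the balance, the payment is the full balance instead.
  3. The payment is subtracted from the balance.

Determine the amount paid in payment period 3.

$1,339.71

Payment period 1: $4,173.90 +$146.09 interest = $4,319.99; pay $1,561.07 → $2,758.92
Payment period 2: $2,758.92 +$96.56 interest = $2,855.48; pay $1,561.07 → $1,294.41
Payment period 3: $1,294.41 +$45.30 interest = $1,339.71; pay $1,339.71 → $0.00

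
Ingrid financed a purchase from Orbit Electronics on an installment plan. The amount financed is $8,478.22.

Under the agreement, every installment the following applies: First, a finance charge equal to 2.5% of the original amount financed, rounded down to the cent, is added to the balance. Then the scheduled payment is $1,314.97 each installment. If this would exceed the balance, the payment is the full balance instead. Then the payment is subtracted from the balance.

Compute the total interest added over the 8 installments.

$1,695.60

# | Opening | Interest | Payment | End bal
1 | $8,478.22 | $211.95 | $1,314.97 | $7,375.20
2 | $7,375.20 | $211.95 | $1,314.97 | $6,272.18
3 | $6,272.18 | $211.95 | $1,314.97 | $5,169.16
4 | $5,169.16 | $211.95 | $1,314.97 | $4,066.14
5 | $4,066.14 | $211.95 | $1,314.97 | $2,963.12
6 | $2,963.12 | $211.95 | $1,314.97 | $1,860.10
7 | $1,860.10 | $211.95 | $1,314.97 | $757.08
8 | $757.08 | $211.95 | $969.03 | $0.00
Total interest: $211.95 + $211.95 + $211.95 + $211.95 + $211.95 + $211.95 + $211.95 + $211.95 = $1,695.60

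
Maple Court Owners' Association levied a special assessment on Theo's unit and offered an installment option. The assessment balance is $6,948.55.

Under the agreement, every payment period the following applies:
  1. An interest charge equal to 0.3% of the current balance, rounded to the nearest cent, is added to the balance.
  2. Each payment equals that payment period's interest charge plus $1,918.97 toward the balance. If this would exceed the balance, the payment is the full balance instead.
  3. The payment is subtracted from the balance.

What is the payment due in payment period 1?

$1,939.82

Payment period 1: opening $6,948.55; interest $20.85 → $6,969.40; payment $1,939.82; balance $5,029.58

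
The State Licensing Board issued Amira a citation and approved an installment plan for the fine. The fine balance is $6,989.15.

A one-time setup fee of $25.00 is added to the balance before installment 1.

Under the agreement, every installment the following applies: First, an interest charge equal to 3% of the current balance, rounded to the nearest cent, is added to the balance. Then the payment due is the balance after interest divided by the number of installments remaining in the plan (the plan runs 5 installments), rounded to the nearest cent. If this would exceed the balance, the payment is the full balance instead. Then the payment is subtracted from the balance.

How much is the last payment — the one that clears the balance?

$1,626.26

# | Opening | Interest | Payment | End bal
1 | $7,014.15 | $210.42 | $1,444.91 | $5,779.66
2 | $5,779.66 | $173.39 | $1,488.26 | $4,464.79
3 | $4,464.79 | $133.94 | $1,532.91 | $3,065.82
4 | $3,065.82 | $91.97 | $1,578.90 | $1,578.89
5 | $1,578.89 | $47.37 | $1,626.26 | $0.00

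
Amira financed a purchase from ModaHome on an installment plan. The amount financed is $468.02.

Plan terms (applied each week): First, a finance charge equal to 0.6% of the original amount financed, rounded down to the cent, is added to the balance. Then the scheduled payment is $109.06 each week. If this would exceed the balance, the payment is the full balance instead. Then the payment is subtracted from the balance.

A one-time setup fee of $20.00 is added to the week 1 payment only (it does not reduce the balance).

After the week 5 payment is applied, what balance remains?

$0.00

Week 1: $468.02 +$2.80 interest = $470.82; pay $109.06 (+ $20.00 fee) → $361.76
Week 2: $361.76 +$2.80 interest = $364.56; pay $109.06 → $255.50
Week 3: $255.50 +$2.80 interest = $258.30; pay $109.06 → $149.24
Week 4: $149.24 +$2.80 interest = $152.04; pay $109.06 → $42.98
Week 5: $42.98 +$2.80 interest = $45.78; pay $45.78 → $0.00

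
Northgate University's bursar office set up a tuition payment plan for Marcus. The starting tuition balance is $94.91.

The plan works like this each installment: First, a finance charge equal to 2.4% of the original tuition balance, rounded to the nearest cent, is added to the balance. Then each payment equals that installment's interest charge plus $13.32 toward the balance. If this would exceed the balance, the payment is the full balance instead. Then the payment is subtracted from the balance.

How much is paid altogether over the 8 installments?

$113.15

# | Opening | Interest | Payment | End bal
1 | $94.91 | $2.28 | $15.60 | $81.59
2 | $81.59 | $2.28 | $15.60 | $68.27
3 | $68.27 | $2.28 | $15.60 | $54.95
4 | $54.95 | $2.28 | $15.60 | $41.63
5 | $41.63 | $2.28 | $15.60 | $28.31
6 | $28.31 | $2.28 | $15.60 | $14.99
7 | $14.99 | $2.28 | $15.60 | $1.67
8 | $1.67 | $2.28 | $3.95 | $0.00
Total paid: $113.15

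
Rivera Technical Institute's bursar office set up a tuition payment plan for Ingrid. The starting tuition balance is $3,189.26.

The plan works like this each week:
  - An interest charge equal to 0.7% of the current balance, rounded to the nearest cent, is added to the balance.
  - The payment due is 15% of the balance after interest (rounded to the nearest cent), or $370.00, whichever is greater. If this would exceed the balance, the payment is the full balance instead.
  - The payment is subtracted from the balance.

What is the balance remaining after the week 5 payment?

Week 1: opening $3,189.26; interest $22.32 → $3,211.58; payment $481.74; balance $2,729.84
Week 2: opening $2,729.84; interest $19.11 → $2,748.95; payment $412.34; balance $2,336.61
Week 3: opening $2,336.61; interest $16.36 → $2,352.97; payment $370.00; balance $1,982.97
Week 4: opening $1,982.97; interest $13.88 → $1,996.85; payment $370.00; balance $1,626.85
Week 5: opening $1,626.85; interest $11.39 → $1,638.24; payment $370.00; balance $1,268.24

$1,268.24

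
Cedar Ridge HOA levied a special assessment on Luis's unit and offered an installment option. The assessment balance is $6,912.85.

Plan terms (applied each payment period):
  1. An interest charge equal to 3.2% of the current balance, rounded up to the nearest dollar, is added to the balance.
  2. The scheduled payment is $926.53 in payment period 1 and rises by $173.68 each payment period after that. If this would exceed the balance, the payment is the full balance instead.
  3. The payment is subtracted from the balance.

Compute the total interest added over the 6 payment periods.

Payment period 1: opening $6,912.85; interest $222.00 → $7,134.85; payment $926.53; balance $6,208.32
Payment period 2: opening $6,208.32; interest $199.00 → $6,407.32; payment $1,100.21; balance $5,307.11
Payment period 3: opening $5,307.11; interest $170.00 → $5,477.11; payment $1,273.89; balance $4,203.22
Payment period 4: opening $4,203.22; interest $135.00 → $4,338.22; payment $1,447.57; balance $2,890.65
Payment period 5: opening $2,890.65; interest $93.00 → $2,983.65; payment $1,621.25; balance $1,362.40
Payment period 6: opening $1,362.40; interest $44.00 → $1,406.40; payment $1,406.40; balance $0.00
Total interest: $222.00 + $199.00 + $170.00 + $135.00 + $93.00 + $44.00 = $863.00

$863.00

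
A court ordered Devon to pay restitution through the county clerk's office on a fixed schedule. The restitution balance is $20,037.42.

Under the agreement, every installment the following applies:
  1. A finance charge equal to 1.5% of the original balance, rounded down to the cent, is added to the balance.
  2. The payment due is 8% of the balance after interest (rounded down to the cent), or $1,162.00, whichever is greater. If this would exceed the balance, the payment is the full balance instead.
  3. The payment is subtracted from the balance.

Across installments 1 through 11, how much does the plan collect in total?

$14,140.36

Installment 1: opening $20,037.42; interest $300.56 → $20,337.98; payment $1,627.03; balance $18,710.95
Installment 2: opening $18,710.95; interest $300.56 → $19,011.51; payment $1,520.92; balance $17,490.59
Installment 3: opening $17,490.59; interest $300.56 → $17,791.15; payment $1,423.29; balance $16,367.86
Installment 4: opening $16,367.86; interest $300.56 → $16,668.42; payment $1,333.47; balance $15,334.95
Installment 5: opening $15,334.95; interest $300.56 → $15,635.51; payment $1,250.84; balance $14,384.67
Installment 6: opening $14,384.67; interest $300.56 → $14,685.23; payment $1,174.81; balance $13,510.42
Installment 7: opening $13,510.42; interest $300.56 → $13,810.98; payment $1,162.00; balance $12,648.98
Installment 8: opening $12,648.98; interest $300.56 → $12,949.54; payment $1,162.00; balance $11,787.54
Installment 9: opening $11,787.54; interest $300.56 → $12,088.10; payment $1,162.00; balance $10,926.10
Installment 10: opening $10,926.10; interest $300.56 → $11,226.66; payment $1,162.00; balance $10,064.66
Installment 11: opening $10,064.66; interest $300.56 → $10,365.22; payment $1,162.00; balance $9,203.22
Total paid: $14,140.36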